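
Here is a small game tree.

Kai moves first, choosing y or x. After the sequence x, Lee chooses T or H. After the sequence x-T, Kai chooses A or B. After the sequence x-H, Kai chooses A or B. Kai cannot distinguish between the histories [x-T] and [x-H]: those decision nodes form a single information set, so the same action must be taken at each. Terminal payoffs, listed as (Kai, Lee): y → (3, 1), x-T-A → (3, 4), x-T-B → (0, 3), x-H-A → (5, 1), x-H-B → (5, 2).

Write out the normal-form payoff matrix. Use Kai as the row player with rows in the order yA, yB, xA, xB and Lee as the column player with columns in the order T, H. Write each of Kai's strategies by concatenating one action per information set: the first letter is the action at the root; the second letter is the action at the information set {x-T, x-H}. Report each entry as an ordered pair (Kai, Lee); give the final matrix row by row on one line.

            T        H
  yA    (3,1)    (3,1)
  yB    (3,1)    (3,1)
  xA    (3,4)    (5,1)
  xB    (0,3)    (5,2)

yA: (3,1) (3,1) | yB: (3,1) (3,1) | xA: (3,4) (5,1) | xB: (0,3) (5,2)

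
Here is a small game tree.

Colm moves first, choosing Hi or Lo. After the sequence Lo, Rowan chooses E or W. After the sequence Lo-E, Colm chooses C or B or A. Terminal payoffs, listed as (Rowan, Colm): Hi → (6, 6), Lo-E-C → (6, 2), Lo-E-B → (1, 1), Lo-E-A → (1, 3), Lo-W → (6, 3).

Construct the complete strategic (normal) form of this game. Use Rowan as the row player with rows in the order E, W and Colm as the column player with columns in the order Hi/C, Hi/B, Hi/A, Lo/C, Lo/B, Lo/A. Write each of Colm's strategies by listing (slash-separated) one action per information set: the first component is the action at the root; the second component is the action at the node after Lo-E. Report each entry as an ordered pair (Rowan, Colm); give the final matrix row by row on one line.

E: (6,6) (6,6) (6,6) (6,2) (1,1) (1,3) | W: (6,6) (6,6) (6,6) (6,3) (6,3) (6,3)

         Hi/C     Hi/B     Hi/A     Lo/C     Lo/B     Lo/A
   E    (6,6)    (6,6)    (6,6)    (6,2)    (1,1)    (1,3)
   W    (6,6)    (6,6)    (6,6)    (6,3)    (6,3)    (6,3)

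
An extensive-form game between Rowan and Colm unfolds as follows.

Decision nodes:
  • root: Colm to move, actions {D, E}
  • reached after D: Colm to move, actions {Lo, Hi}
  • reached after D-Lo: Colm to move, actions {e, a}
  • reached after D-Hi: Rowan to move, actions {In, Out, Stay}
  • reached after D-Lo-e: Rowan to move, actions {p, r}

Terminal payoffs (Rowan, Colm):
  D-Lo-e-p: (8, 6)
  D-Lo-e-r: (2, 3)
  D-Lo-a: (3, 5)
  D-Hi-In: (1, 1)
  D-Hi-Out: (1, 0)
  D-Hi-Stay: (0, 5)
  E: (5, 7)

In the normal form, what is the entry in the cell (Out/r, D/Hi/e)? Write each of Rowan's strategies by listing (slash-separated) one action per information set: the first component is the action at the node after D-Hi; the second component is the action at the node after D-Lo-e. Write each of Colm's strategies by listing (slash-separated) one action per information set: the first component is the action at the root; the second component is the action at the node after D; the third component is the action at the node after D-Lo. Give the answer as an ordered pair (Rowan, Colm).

Trace the play path from the root:
  Colm plays D
  Colm plays Hi at [D]
  Rowan plays Out at [D-Hi]
→ terminal payoff (1, 0).
(Rowan's choice at the node after D-Lo-e is never reached on this path, so it doesn't affect the outcome.)

(1, 0)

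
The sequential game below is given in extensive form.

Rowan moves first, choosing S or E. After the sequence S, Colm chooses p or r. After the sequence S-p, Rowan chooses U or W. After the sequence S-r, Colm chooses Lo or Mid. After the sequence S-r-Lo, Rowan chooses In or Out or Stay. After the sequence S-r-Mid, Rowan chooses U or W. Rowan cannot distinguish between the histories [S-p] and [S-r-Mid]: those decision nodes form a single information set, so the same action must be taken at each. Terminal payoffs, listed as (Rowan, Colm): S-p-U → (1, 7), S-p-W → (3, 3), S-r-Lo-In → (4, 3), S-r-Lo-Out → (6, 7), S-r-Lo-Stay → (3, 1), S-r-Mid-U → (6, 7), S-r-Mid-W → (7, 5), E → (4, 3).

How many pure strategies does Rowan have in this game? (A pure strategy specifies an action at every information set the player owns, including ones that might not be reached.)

12

Rowan owns the root with actions {S, E} — two choices.
Rowan owns the information set {S-p, S-r-Mid} with actions {U, W} — two choices.
Rowan owns the node after S-r-Lo with actions {In, Out, Stay} — three choices.
A pure strategy fixes one action at each information set independently, so the count is the product 2 × 2 × 3 = 12.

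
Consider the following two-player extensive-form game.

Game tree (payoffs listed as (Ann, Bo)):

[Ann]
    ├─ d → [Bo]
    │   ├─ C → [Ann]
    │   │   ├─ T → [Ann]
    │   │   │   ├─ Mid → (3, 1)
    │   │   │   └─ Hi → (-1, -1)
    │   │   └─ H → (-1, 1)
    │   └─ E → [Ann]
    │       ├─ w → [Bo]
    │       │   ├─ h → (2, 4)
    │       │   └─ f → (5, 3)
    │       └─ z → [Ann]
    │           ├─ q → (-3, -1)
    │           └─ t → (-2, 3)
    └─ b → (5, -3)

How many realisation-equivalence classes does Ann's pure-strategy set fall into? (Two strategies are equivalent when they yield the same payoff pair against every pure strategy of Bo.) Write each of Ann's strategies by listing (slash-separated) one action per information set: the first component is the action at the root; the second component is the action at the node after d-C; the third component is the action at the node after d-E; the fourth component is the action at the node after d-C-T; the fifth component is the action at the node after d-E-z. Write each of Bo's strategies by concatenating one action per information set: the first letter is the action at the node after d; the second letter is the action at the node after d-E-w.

Ann has 32 pure strategies: d/T/w/Mid/q, d/T/w/Mid/t, d/T/w/Hi/q, d/T/w/Hi/t, d/T/z/Mid/q, d/T/z/Mid/t, d/T/z/Hi/q, d/T/z/Hi/t, d/H/w/Mid/q, d/H/w/Mid/t, d/H/w/Hi/q, d/H/w/Hi/t, d/H/z/Mid/q, d/H/z/Mid/t, d/H/z/Hi/q, d/H/z/Hi/t, b/T/w/Mid/q, b/T/w/Mid/t, b/T/w/Hi/q, b/T/w/Hi/t, b/T/z/Mid/q, b/T/z/Mid/t, b/T/z/Hi/q, b/T/z/Hi/t, b/H/w/Mid/q, b/H/w/Mid/t, b/H/w/Hi/q, b/H/w/Hi/t, b/H/z/Mid/q, b/H/z/Mid/t, b/H/z/Hi/q, b/H/z/Hi/t. Columns: Ch, Cf, Eh, Ef.
{d/T/w/Mid/q, d/T/w/Mid/t} → row (3,1) (3,1) (2,4) (5,3)
{d/T/w/Hi/q, d/T/w/Hi/t} → row (-1,-1) (-1,-1) (2,4) (5,3)
{d/T/z/Mid/q} → row (3,1) (3,1) (-3,-1) (-3,-1)
{d/T/z/Mid/t} → row (3,1) (3,1) (-2,3) (-2,3)
{d/T/z/Hi/q} → row (-1,-1) (-1,-1) (-3,-1) (-3,-1)
{d/T/z/Hi/t} → row (-1,-1) (-1,-1) (-2,3) (-2,3)
{d/H/w/Mid/q, d/H/w/Mid/t, d/H/w/Hi/q, d/H/w/Hi/t} → row (-1,1) (-1,1) (2,4) (5,3)
{d/H/z/Mid/q, d/H/z/Hi/q} → row (-1,1) (-1,1) (-3,-1) (-3,-1)
{d/H/z/Mid/t, d/H/z/Hi/t} → row (-1,1) (-1,1) (-2,3) (-2,3)
{b/T/w/Mid/q, b/T/w/Mid/t, b/T/w/Hi/q, b/T/w/Hi/t, b/T/z/Mid/q, b/T/z/Mid/t, b/T/z/Hi/q, b/T/z/Hi/t, b/H/w/Mid/q, b/H/w/Mid/t, b/H/w/Hi/q, b/H/w/Hi/t, b/H/z/Mid/q, b/H/z/Mid/t, b/H/z/Hi/q, b/H/z/Hi/t} → row (5,-3) (5,-3) (5,-3) (5,-3)
That's 10 distinct rows out of 32 strategies.

10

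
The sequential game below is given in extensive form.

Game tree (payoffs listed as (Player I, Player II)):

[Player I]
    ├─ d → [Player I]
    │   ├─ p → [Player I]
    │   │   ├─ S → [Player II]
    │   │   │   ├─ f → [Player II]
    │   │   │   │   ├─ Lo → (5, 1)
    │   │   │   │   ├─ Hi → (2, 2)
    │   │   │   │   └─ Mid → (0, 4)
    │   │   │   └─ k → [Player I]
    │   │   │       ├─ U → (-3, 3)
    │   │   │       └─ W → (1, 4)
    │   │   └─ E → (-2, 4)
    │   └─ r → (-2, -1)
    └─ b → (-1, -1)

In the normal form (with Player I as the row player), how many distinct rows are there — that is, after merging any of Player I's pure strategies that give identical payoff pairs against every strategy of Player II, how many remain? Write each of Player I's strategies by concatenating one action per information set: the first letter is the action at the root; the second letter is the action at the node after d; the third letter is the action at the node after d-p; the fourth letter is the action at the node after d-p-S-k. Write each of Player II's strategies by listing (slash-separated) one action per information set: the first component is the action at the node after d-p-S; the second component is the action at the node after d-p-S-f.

5

Player I has 16 pure strategies: dpSU, dpSW, dpEU, dpEW, drSU, drSW, drEU, drEW, bpSU, bpSW, bpEU, bpEW, brSU, brSW, brEU, brEW. Columns: f/Lo, f/Hi, f/Mid, k/Lo, k/Hi, k/Mid.
{dpSU} → row (5,1) (2,2) (0,4) (-3,3) (-3,3) (-3,3)
{dpSW} → row (5,1) (2,2) (0,4) (1,4) (1,4) (1,4)
{dpEU, dpEW} → row (-2,4) (-2,4) (-2,4) (-2,4) (-2,4) (-2,4)
{drSU, drSW, drEU, drEW} → row (-2,-1) (-2,-1) (-2,-1) (-2,-1) (-2,-1) (-2,-1)
{bpSU, bpSW, bpEU, bpEW, brSU, brSW, brEU, brEW} → row (-1,-1) (-1,-1) (-1,-1) (-1,-1) (-1,-1) (-1,-1)
That's 5 distinct rows out of 16 strategies.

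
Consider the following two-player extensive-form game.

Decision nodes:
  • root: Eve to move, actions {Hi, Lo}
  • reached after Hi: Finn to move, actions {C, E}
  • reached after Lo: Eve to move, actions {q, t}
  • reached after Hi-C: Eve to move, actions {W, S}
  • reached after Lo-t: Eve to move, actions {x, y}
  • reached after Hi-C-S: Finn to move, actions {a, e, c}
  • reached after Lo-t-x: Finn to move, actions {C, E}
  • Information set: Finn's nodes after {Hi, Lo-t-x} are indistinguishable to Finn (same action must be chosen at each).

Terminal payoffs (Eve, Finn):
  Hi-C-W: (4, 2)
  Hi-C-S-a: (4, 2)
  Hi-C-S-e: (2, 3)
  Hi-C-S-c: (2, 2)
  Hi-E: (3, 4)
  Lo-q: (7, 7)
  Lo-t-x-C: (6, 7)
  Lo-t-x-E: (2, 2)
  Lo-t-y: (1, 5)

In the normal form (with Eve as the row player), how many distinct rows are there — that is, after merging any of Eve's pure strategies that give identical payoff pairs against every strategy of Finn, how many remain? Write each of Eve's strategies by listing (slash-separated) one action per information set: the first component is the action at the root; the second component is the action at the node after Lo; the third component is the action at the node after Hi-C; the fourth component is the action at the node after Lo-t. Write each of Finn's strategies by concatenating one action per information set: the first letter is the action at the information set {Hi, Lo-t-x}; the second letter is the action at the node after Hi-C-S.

Eve has 16 pure strategies: Hi/q/W/x, Hi/q/W/y, Hi/q/S/x, Hi/q/S/y, Hi/t/W/x, Hi/t/W/y, Hi/t/S/x, Hi/t/S/y, Lo/q/W/x, Lo/q/W/y, Lo/q/S/x, Lo/q/S/y, Lo/t/W/x, Lo/t/W/y, Lo/t/S/x, Lo/t/S/y. Columns: Ca, Ce, Cc, Ea, Ee, Ec.
{Hi/q/W/x, Hi/q/W/y, Hi/t/W/x, Hi/t/W/y} → row (4,2) (4,2) (4,2) (3,4) (3,4) (3,4)
{Hi/q/S/x, Hi/q/S/y, Hi/t/S/x, Hi/t/S/y} → row (4,2) (2,3) (2,2) (3,4) (3,4) (3,4)
{Lo/q/W/x, Lo/q/W/y, Lo/q/S/x, Lo/q/S/y} → row (7,7) (7,7) (7,7) (7,7) (7,7) (7,7)
{Lo/t/W/x, Lo/t/S/x} → row (6,7) (6,7) (6,7) (2,2) (2,2) (2,2)
{Lo/t/W/y, Lo/t/S/y} → row (1,5) (1,5) (1,5) (1,5) (1,5) (1,5)
That's 5 distinct rows out of 16 strategies.

5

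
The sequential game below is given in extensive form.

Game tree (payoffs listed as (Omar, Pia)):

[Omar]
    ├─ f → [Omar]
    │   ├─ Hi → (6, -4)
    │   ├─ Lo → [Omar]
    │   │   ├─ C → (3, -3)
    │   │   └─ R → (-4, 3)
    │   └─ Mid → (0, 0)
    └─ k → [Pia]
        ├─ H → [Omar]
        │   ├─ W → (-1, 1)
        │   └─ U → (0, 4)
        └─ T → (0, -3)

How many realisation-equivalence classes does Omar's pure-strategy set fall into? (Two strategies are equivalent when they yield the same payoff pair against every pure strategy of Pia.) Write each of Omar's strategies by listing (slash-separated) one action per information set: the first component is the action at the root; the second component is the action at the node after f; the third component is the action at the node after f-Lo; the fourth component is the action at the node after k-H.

Omar has 24 pure strategies: f/Hi/C/W, f/Hi/C/U, f/Hi/R/W, f/Hi/R/U, f/Lo/C/W, f/Lo/C/U, f/Lo/R/W, f/Lo/R/U, f/Mid/C/W, f/Mid/C/U, f/Mid/R/W, f/Mid/R/U, k/Hi/C/W, k/Hi/C/U, k/Hi/R/W, k/Hi/R/U, k/Lo/C/W, k/Lo/C/U, k/Lo/R/W, k/Lo/R/U, k/Mid/C/W, k/Mid/C/U, k/Mid/R/W, k/Mid/R/U. Columns: H, T.
{f/Hi/C/W, f/Hi/C/U, f/Hi/R/W, f/Hi/R/U} → row (6,-4) (6,-4)
{f/Lo/C/W, f/Lo/C/U} → row (3,-3) (3,-3)
{f/Lo/R/W, f/Lo/R/U} → row (-4,3) (-4,3)
{f/Mid/C/W, f/Mid/C/U, f/Mid/R/W, f/Mid/R/U} → row (0,0) (0,0)
{k/Hi/C/W, k/Hi/R/W, k/Lo/C/W, k/Lo/R/W, k/Mid/C/W, k/Mid/R/W} → row (-1,1) (0,-3)
{k/Hi/C/U, k/Hi/R/U, k/Lo/C/U, k/Lo/R/U, k/Mid/C/U, k/Mid/R/U} → row (0,4) (0,-3)
That's 6 distinct rows out of 24 strategies.

6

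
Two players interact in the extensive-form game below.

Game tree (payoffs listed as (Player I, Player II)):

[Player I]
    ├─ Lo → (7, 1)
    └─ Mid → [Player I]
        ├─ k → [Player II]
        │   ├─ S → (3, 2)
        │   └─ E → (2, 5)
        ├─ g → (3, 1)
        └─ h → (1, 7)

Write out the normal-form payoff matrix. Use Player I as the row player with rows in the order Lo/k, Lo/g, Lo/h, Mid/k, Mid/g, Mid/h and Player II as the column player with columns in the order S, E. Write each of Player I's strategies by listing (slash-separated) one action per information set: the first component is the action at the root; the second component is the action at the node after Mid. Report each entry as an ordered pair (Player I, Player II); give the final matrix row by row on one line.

Lo/k: (7,1) (7,1) | Lo/g: (7,1) (7,1) | Lo/h: (7,1) (7,1) | Mid/k: (3,2) (2,5) | Mid/g: (3,1) (3,1) | Mid/h: (1,7) (1,7)

             S        E
 Lo/k    (7,1)    (7,1)
 Lo/g    (7,1)    (7,1)
 Lo/h    (7,1)    (7,1)
Mid/k    (3,2)    (2,5)
Mid/g    (3,1)    (3,1)
Mid/h    (1,7)    (1,7)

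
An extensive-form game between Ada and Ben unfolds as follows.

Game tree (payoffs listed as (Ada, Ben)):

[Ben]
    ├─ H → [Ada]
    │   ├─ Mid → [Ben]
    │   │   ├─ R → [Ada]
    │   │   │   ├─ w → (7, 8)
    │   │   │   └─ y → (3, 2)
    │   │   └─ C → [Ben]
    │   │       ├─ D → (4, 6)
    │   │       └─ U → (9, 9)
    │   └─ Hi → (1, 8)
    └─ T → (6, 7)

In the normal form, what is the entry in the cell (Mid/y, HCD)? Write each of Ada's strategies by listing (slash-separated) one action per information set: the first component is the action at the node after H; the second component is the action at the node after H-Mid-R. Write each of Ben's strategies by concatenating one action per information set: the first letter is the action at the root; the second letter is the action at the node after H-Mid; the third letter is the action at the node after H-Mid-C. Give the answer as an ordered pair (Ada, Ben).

Trace the play path from the root:
  Ben plays H
  Ada plays Mid at [H]
  Ben plays C at [H-Mid]
  Ben plays D at [H-Mid-C]
→ terminal payoff (4, 6).
(Ada's choice at the node after H-Mid-R is never reached on this path, so it doesn't affect the outcome.)

(4, 6)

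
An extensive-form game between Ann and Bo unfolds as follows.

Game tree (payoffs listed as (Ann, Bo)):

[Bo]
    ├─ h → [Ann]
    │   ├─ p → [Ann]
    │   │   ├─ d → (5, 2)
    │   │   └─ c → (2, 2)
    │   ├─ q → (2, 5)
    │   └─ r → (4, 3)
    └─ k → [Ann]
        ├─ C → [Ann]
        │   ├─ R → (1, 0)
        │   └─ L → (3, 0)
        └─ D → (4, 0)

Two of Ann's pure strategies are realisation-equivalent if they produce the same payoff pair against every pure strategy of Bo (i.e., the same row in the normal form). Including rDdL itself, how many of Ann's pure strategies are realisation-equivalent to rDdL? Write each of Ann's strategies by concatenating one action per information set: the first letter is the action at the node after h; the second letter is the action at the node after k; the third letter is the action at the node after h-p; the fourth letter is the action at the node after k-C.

Row for rDdL (columns h, k): (4,3) (4,0).
Under rDdL, Ann's choice at the node after h-p and at the node after k-C can never be reached regardless of what Bo does, so varying those choices leaves every outcome unchanged.
Holding the reachable choices fixed and varying the unreachable ones freely already gives 2 × 2 = 4 equivalent strategies.
No other strategy reproduces this row, so those 4 are the full class: rDdR, rDdL, rDcR, rDcL.

4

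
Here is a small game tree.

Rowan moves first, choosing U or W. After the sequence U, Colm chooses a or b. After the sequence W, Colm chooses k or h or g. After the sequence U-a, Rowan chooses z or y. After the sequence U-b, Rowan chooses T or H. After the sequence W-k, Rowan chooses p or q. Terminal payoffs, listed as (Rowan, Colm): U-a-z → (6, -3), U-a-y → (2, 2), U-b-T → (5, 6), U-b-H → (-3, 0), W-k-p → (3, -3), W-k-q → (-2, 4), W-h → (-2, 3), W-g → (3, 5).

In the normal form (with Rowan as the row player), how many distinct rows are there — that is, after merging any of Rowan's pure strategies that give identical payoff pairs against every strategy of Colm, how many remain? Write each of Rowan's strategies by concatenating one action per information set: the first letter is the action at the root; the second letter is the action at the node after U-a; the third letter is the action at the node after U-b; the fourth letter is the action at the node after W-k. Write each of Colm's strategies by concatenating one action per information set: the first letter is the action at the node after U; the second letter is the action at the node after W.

6

Rowan has 16 pure strategies: UzTp, UzTq, UzHp, UzHq, UyTp, UyTq, UyHp, UyHq, WzTp, WzTq, WzHp, WzHq, WyTp, WyTq, WyHp, WyHq. Columns: ak, ah, ag, bk, bh, bg.
{UzTp, UzTq} → row (6,-3) (6,-3) (6,-3) (5,6) (5,6) (5,6)
{UzHp, UzHq} → row (6,-3) (6,-3) (6,-3) (-3,0) (-3,0) (-3,0)
{UyTp, UyTq} → row (2,2) (2,2) (2,2) (5,6) (5,6) (5,6)
{UyHp, UyHq} → row (2,2) (2,2) (2,2) (-3,0) (-3,0) (-3,0)
{WzTp, WzHp, WyTp, WyHp} → row (3,-3) (-2,3) (3,5) (3,-3) (-2,3) (3,5)
{WzTq, WzHq, WyTq, WyHq} → row (-2,4) (-2,3) (3,5) (-2,4) (-2,3) (3,5)
That's 6 distinct rows out of 16 strategies.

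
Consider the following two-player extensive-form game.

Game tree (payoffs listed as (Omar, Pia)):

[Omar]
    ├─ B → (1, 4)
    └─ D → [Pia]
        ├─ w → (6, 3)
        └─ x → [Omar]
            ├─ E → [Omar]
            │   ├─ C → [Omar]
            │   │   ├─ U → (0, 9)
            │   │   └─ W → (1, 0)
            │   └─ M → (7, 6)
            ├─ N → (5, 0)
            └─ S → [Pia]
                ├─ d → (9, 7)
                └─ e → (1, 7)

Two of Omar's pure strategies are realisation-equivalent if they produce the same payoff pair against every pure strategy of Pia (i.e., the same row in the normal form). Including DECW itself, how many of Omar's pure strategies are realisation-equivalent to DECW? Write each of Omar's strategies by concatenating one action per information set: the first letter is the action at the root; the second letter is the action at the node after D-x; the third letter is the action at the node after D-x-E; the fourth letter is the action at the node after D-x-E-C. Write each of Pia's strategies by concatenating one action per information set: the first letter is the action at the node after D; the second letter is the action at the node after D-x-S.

Row for DECW (columns wd, we, xd, xe): (6,3) (6,3) (1,0) (1,0).
Every one of Omar's information sets is on the play path for some reply by Pia when Omar follows DECW.
Changing the action at any of them therefore changes at least one column, so only DECW itself gives this row.

1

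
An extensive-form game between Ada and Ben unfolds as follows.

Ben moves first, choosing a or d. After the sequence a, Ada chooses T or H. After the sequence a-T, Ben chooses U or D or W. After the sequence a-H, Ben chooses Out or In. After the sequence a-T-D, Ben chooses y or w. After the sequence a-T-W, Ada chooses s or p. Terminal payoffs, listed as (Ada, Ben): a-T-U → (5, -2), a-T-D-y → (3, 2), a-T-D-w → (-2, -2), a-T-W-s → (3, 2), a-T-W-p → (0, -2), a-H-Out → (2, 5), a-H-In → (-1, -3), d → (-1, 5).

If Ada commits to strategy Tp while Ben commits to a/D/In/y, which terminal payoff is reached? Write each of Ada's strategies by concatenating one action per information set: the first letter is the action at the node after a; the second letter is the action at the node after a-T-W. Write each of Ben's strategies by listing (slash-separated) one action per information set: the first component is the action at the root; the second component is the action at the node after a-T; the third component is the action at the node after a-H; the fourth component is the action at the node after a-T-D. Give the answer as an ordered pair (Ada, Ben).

(3, 2)

Trace the play path from the root:
  Ben plays a
  Ada plays T at [a]
  Ben plays D at [a-T]
  Ben plays y at [a-T-D]
→ terminal payoff (3, 2).
(Ada's choice at the node after a-T-W is never reached on this path, so it doesn't affect the outcome.)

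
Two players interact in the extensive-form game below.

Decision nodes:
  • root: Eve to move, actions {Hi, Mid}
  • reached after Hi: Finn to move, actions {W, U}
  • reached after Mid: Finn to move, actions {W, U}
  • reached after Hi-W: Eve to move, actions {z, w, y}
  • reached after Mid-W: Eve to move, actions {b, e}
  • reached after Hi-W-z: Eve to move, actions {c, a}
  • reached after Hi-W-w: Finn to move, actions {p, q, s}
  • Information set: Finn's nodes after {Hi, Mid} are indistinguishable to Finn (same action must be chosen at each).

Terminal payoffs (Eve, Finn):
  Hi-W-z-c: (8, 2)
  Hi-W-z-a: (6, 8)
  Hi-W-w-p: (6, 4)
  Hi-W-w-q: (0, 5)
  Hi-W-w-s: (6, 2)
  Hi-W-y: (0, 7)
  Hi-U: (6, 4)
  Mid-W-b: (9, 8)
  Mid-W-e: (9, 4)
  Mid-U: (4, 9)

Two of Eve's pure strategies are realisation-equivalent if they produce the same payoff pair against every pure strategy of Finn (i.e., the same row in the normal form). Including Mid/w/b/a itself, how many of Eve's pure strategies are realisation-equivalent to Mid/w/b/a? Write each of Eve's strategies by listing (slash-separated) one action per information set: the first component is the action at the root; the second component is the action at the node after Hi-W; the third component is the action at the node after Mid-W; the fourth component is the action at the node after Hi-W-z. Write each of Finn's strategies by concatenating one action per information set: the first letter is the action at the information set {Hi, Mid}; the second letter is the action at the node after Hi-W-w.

Row for Mid/w/b/a (columns Wp, Wq, Ws, Up, Uq, Us): (9,8) (9,8) (9,8) (4,9) (4,9) (4,9).
Under Mid/w/b/a, Eve's choice at the node after Hi-W and at the node after Hi-W-z can never be reached regardless of what Finn does, so varying those choices leaves every outcome unchanged.
Holding the reachable choices fixed and varying the unreachable ones freely already gives 3 × 2 = 6 equivalent strategies.
No other strategy reproduces this row, so those 6 are the full class: Mid/z/b/c, Mid/z/b/a, Mid/w/b/c, Mid/w/b/a, Mid/y/b/c, Mid/y/b/a.

6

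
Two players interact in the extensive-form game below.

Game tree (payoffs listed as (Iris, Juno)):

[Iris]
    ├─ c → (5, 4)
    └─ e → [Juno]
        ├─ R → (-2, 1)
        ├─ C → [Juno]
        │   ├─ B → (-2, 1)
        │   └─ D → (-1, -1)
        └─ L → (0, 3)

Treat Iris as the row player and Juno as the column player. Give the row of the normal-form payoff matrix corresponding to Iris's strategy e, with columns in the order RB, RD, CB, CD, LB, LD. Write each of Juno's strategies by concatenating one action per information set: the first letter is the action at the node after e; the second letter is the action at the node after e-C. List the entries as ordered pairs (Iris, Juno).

(-2,1) (-2,1) (-2,1) (-1,-1) (0,3) (0,3)

vs RB: Iris plays e → Juno plays R at [e] → (-2, 1)
vs RD: Iris plays e → Juno plays R at [e] → (-2, 1)
vs CB: Iris plays e → Juno plays C at [e] → Juno plays B at [e-C] → (-2, 1)
vs CD: Iris plays e → Juno plays C at [e] → Juno plays D at [e-C] → (-1, -1)
vs LB: Iris plays e → Juno plays L at [e] → (0, 3)
vs LD: Iris plays e → Juno plays L at [e] → (0, 3)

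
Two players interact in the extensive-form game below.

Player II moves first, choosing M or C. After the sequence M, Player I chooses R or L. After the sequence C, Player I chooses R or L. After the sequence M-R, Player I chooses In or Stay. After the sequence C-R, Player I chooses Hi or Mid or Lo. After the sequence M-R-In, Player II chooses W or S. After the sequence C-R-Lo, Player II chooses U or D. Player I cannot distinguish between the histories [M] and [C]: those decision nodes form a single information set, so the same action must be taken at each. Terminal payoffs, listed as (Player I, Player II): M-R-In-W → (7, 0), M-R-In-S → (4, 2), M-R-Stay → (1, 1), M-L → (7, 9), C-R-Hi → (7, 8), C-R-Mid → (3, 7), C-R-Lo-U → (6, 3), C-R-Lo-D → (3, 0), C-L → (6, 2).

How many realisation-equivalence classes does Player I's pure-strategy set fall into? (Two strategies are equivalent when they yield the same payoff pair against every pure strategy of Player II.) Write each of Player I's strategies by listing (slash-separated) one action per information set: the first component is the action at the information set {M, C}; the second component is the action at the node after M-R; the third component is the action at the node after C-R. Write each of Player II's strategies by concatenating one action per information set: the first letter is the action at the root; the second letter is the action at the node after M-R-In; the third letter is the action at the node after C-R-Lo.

7

Player I has 12 pure strategies: R/In/Hi, R/In/Mid, R/In/Lo, R/Stay/Hi, R/Stay/Mid, R/Stay/Lo, L/In/Hi, L/In/Mid, L/In/Lo, L/Stay/Hi, L/Stay/Mid, L/Stay/Lo. Columns: MWU, MWD, MSU, MSD, CWU, CWD, CSU, CSD.
{R/In/Hi} → row (7,0) (7,0) (4,2) (4,2) (7,8) (7,8) (7,8) (7,8)
{R/In/Mid} → row (7,0) (7,0) (4,2) (4,2) (3,7) (3,7) (3,7) (3,7)
{R/In/Lo} → row (7,0) (7,0) (4,2) (4,2) (6,3) (3,0) (6,3) (3,0)
{R/Stay/Hi} → row (1,1) (1,1) (1,1) (1,1) (7,8) (7,8) (7,8) (7,8)
{R/Stay/Mid} → row (1,1) (1,1) (1,1) (1,1) (3,7) (3,7) (3,7) (3,7)
{R/Stay/Lo} → row (1,1) (1,1) (1,1) (1,1) (6,3) (3,0) (6,3) (3,0)
{L/In/Hi, L/In/Mid, L/In/Lo, L/Stay/Hi, L/Stay/Mid, L/Stay/Lo} → row (7,9) (7,9) (7,9) (7,9) (6,2) (6,2) (6,2) (6,2)
That's 7 distinct rows out of 12 strategies.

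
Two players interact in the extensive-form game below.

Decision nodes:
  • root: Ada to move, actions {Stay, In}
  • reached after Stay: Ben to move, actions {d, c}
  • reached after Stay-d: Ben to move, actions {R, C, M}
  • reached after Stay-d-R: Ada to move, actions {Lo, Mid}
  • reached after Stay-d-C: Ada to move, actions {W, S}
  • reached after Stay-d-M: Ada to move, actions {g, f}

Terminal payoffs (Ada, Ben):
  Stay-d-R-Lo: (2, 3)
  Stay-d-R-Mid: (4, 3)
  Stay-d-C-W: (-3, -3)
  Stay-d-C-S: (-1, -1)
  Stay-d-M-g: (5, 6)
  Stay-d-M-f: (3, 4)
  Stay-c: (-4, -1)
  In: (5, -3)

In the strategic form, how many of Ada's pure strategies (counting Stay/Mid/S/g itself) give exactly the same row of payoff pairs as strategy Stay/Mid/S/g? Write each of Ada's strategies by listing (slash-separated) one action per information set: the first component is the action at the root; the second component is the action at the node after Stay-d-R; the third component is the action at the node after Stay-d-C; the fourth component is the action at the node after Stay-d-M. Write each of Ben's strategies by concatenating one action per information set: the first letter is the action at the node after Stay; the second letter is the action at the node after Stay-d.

Row for Stay/Mid/S/g (columns dR, dC, dM, cR, cC, cM): (4,3) (-1,-1) (5,6) (-4,-1) (-4,-1) (-4,-1).
Every one of Ada's information sets is on the play path for some reply by Ben when Ada follows Stay/Mid/S/g.
Changing the action at any of them therefore changes at least one column, so only Stay/Mid/S/g itself gives this row.

1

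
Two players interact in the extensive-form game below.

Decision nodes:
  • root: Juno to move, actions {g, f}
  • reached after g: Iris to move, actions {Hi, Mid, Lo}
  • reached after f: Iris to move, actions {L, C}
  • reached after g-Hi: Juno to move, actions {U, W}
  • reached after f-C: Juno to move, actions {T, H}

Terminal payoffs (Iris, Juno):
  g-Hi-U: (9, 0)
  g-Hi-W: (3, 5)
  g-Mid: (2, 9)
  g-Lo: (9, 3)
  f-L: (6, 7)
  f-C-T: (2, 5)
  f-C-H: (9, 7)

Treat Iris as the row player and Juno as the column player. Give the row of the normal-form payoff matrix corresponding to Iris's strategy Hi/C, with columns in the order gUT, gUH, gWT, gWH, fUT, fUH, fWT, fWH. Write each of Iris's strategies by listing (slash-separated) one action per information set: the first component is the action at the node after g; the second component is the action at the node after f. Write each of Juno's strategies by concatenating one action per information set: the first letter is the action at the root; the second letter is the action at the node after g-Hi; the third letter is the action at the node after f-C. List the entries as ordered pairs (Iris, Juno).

vs gUT: Juno plays g → Iris plays Hi at [g] → Juno plays U at [g-Hi] → (9, 0)
vs gUH: Juno plays g → Iris plays Hi at [g] → Juno plays U at [g-Hi] → (9, 0)
vs gWT: Juno plays g → Iris plays Hi at [g] → Juno plays W at [g-Hi] → (3, 5)
vs gWH: Juno plays g → Iris plays Hi at [g] → Juno plays W at [g-Hi] → (3, 5)
vs fUT: Juno plays f → Iris plays C at [f] → Juno plays T at [f-C] → (2, 5)
vs fUH: Juno plays f → Iris plays C at [f] → Juno plays H at [f-C] → (9, 7)
vs fWT: Juno plays f → Iris plays C at [f] → Juno plays T at [f-C] → (2, 5)
vs fWH: Juno plays f → Iris plays C at [f] → Juno plays H at [f-C] → (9, 7)

(9,0) (9,0) (3,5) (3,5) (2,5) (9,7) (2,5) (9,7)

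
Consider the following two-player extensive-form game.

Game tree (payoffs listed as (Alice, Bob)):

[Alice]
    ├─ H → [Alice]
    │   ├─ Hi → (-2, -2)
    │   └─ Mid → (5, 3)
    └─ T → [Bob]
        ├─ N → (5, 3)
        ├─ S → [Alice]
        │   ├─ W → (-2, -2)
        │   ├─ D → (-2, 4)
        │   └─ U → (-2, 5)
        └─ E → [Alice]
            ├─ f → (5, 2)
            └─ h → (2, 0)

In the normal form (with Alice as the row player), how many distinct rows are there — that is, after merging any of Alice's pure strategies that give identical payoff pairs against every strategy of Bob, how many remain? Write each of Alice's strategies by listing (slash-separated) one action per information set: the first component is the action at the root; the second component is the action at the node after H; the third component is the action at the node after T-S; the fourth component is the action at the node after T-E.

8

Alice has 24 pure strategies: H/Hi/W/f, H/Hi/W/h, H/Hi/D/f, H/Hi/D/h, H/Hi/U/f, H/Hi/U/h, H/Mid/W/f, H/Mid/W/h, H/Mid/D/f, H/Mid/D/h, H/Mid/U/f, H/Mid/U/h, T/Hi/W/f, T/Hi/W/h, T/Hi/D/f, T/Hi/D/h, T/Hi/U/f, T/Hi/U/h, T/Mid/W/f, T/Mid/W/h, T/Mid/D/f, T/Mid/D/h, T/Mid/U/f, T/Mid/U/h. Columns: N, S, E.
{H/Hi/W/f, H/Hi/W/h, H/Hi/D/f, H/Hi/D/h, H/Hi/U/f, H/Hi/U/h} → row (-2,-2) (-2,-2) (-2,-2)
{H/Mid/W/f, H/Mid/W/h, H/Mid/D/f, H/Mid/D/h, H/Mid/U/f, H/Mid/U/h} → row (5,3) (5,3) (5,3)
{T/Hi/W/f, T/Mid/W/f} → row (5,3) (-2,-2) (5,2)
{T/Hi/W/h, T/Mid/W/h} → row (5,3) (-2,-2) (2,0)
{T/Hi/D/f, T/Mid/D/f} → row (5,3) (-2,4) (5,2)
{T/Hi/D/h, T/Mid/D/h} → row (5,3) (-2,4) (2,0)
{T/Hi/U/f, T/Mid/U/f} → row (5,3) (-2,5) (5,2)
{T/Hi/U/h, T/Mid/U/h} → row (5,3) (-2,5) (2,0)
That's 8 distinct rows out of 24 strategies.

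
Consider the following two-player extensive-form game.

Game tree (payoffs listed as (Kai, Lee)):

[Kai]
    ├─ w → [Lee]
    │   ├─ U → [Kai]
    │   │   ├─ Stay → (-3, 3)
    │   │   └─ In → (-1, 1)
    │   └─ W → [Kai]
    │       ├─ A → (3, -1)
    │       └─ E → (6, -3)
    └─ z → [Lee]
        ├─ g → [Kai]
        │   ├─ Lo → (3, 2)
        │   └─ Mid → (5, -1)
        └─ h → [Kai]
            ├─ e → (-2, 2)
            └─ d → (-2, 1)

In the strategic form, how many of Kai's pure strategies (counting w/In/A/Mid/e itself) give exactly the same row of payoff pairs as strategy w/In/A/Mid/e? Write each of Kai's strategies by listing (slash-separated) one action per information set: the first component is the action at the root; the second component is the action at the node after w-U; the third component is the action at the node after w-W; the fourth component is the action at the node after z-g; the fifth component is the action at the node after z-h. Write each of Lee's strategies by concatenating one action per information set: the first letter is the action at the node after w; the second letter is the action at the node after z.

4

Row for w/In/A/Mid/e (columns Ug, Uh, Wg, Wh): (-1,1) (-1,1) (3,-1) (3,-1).
Under w/In/A/Mid/e, Kai's choice at the node after z-g and at the node after z-h can never be reached regardless of what Lee does, so varying those choices leaves every outcome unchanged.
Holding the reachable choices fixed and varying the unreachable ones freely already gives 2 × 2 = 4 equivalent strategies.
No other strategy reproduces this row, so those 4 are the full class: w/In/A/Lo/e, w/In/A/Lo/d, w/In/A/Mid/e, w/In/A/Mid/d.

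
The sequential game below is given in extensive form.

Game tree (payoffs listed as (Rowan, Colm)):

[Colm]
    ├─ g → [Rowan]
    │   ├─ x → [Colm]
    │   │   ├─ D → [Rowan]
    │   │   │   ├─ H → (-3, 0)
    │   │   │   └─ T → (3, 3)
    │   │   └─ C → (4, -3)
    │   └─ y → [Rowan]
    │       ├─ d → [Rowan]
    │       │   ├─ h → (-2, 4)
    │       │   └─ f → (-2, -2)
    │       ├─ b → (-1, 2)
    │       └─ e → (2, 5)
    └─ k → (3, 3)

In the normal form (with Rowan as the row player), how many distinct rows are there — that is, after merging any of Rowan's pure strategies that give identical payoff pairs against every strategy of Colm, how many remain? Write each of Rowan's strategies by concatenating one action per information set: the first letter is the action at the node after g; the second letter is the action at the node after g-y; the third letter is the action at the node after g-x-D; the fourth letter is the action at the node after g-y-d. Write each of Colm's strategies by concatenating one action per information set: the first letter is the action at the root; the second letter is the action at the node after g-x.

6

Rowan has 24 pure strategies: xdHh, xdHf, xdTh, xdTf, xbHh, xbHf, xbTh, xbTf, xeHh, xeHf, xeTh, xeTf, ydHh, ydHf, ydTh, ydTf, ybHh, ybHf, ybTh, ybTf, yeHh, yeHf, yeTh, yeTf. Columns: gD, gC, kD, kC.
{xdHh, xdHf, xbHh, xbHf, xeHh, xeHf} → row (-3,0) (4,-3) (3,3) (3,3)
{xdTh, xdTf, xbTh, xbTf, xeTh, xeTf} → row (3,3) (4,-3) (3,3) (3,3)
{ydHh, ydTh} → row (-2,4) (-2,4) (3,3) (3,3)
{ydHf, ydTf} → row (-2,-2) (-2,-2) (3,3) (3,3)
{ybHh, ybHf, ybTh, ybTf} → row (-1,2) (-1,2) (3,3) (3,3)
{yeHh, yeHf, yeTh, yeTf} → row (2,5) (2,5) (3,3) (3,3)
That's 6 distinct rows out of 24 strategies.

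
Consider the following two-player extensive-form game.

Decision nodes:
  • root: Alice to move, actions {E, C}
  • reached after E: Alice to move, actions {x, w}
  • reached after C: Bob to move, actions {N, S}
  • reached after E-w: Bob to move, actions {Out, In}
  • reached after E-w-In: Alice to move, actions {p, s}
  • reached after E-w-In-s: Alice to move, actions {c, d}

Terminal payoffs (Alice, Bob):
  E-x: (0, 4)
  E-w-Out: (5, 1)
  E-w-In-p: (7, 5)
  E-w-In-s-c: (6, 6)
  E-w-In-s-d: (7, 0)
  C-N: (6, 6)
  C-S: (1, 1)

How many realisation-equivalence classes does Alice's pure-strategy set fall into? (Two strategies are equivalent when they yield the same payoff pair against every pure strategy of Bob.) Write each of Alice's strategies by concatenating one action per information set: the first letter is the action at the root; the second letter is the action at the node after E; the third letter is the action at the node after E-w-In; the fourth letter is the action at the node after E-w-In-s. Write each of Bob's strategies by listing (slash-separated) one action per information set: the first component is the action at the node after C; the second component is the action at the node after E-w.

5

Alice has 16 pure strategies: Expc, Expd, Exsc, Exsd, Ewpc, Ewpd, Ewsc, Ewsd, Cxpc, Cxpd, Cxsc, Cxsd, Cwpc, Cwpd, Cwsc, Cwsd. Columns: N/Out, N/In, S/Out, S/In.
{Expc, Expd, Exsc, Exsd} → row (0,4) (0,4) (0,4) (0,4)
{Ewpc, Ewpd} → row (5,1) (7,5) (5,1) (7,5)
{Ewsc} → row (5,1) (6,6) (5,1) (6,6)
{Ewsd} → row (5,1) (7,0) (5,1) (7,0)
{Cxpc, Cxpd, Cxsc, Cxsd, Cwpc, Cwpd, Cwsc, Cwsd} → row (6,6) (6,6) (1,1) (1,1)
That's 5 distinct rows out of 16 strategies.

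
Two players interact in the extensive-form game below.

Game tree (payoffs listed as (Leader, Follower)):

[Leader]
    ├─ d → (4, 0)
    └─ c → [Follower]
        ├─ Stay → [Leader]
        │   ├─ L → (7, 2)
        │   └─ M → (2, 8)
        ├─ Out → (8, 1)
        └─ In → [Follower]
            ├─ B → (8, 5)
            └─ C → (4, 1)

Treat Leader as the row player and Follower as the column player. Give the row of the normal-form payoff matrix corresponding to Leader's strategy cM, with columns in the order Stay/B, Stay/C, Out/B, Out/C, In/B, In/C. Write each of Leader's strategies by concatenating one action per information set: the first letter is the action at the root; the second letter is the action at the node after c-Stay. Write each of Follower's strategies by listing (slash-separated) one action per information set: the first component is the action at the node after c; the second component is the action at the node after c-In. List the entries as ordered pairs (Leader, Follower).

vs Stay/B: Leader plays c → Follower plays Stay at [c] → Leader plays M at [c-Stay] → (2, 8)
vs Stay/C: Leader plays c → Follower plays Stay at [c] → Leader plays M at [c-Stay] → (2, 8)
vs Out/B: Leader plays c → Follower plays Out at [c] → (8, 1)
vs Out/C: Leader plays c → Follower plays Out at [c] → (8, 1)
vs In/B: Leader plays c → Follower plays In at [c] → Follower plays B at [c-In] → (8, 5)
vs In/C: Leader plays c → Follower plays In at [c] → Follower plays C at [c-In] → (4, 1)

(2,8) (2,8) (8,1) (8,1) (8,5) (4,1)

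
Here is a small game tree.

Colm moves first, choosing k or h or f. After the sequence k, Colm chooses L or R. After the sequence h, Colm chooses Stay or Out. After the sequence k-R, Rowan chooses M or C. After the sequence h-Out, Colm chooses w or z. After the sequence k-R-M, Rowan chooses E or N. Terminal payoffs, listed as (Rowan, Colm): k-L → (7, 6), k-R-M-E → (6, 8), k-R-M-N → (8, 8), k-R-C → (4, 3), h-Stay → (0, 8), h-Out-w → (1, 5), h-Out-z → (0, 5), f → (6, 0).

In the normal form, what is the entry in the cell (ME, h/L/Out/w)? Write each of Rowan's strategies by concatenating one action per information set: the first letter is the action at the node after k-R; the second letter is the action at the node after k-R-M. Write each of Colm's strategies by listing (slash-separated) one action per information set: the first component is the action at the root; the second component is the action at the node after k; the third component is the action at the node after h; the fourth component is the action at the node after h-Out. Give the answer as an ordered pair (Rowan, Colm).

Trace the play path from the root:
  Colm plays h
  Colm plays Out at [h]
  Colm plays w at [h-Out]
→ terminal payoff (1, 5).
(Rowan's choice at the node after k-R is never reached on this path, so it doesn't affect the outcome.)

(1, 5)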